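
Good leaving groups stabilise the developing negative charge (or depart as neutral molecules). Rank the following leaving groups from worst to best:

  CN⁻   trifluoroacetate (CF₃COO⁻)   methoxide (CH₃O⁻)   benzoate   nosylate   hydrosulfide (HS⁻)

The more stable X⁻ (or X) is on its own — i.e. the weaker a base it is — the better a leaving group it makes.
nosylate: pKₐ(p-O₂NC₆H₄SO₃H) ≈ -3.5 — p-nitro group further stabilises the sulfonate
trifluoroacetate (CF₃COO⁻): pKₐ(CF₃COOH) ≈ 0.2 — strongly electron-withdrawing CF₃ stabilises the carboxylate
benzoate: pKₐ(C₆H₅COOH) ≈ 4.2
hydrosulfide (HS⁻): pKₐ(H₂S) ≈ 7
CN⁻: pKₐ(HCN) ≈ 9.2 — sp carbon stabilises the charge somewhat, but still a poor LG
methoxide (CH₃O⁻): pKₐ(CH₃OH) ≈ 15.5 — strong base; alkoxides do not leave unassisted
The question asks for worst first, so the sequence is read in increasing leaving-group ability.

methoxide (CH₃O⁻) < CN⁻ < hydrosulfide (HS⁻) < benzoate < trifluoroacetate (CF₃COO⁻) < nosylate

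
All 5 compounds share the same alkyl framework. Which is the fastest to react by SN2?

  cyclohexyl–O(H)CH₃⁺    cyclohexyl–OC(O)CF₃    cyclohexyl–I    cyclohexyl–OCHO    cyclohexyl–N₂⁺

cyclohexyl–N₂⁺

With the same alkyl group throughout, only the leaving group differentiates the rates.
Rank by basicity of the departing species: weakest base leaves most easily.
cyclohexyl–N₂⁺ loses N₂: no meaningful conjugate acid; N₂ departs as an exceptionally stable neutral molecule
cyclohexyl–I loses I⁻: pKₐ(HI) ≈ -10
cyclohexyl–O(H)CH₃⁺ loses R'OH: pKₐ(R'OH₂⁺) ≈ -2.4
cyclohexyl–OC(O)CF₃ loses CF₃COO⁻: pKₐ(CF₃COOH) ≈ 0.2
cyclohexyl–OCHO loses HCOO⁻: pKₐ(HCOOH) ≈ 3.8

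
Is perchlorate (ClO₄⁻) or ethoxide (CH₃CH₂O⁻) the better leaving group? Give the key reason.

perchlorate (ClO₄⁻)

perchlorate (ClO₄⁻) is the better leaving group.
pKₐ(HClO₄) ≈ -10 versus pKₐ(CH₃CH₂OH) ≈ 16: perchlorate (ClO₄⁻) is the much weaker base.
Extremely weak base; rarely used for safety reasons.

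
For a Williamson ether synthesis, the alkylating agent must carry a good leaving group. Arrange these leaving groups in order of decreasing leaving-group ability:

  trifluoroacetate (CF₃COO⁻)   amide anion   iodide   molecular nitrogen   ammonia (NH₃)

molecular nitrogen > iodide > trifluoroacetate (CF₃COO⁻) > ammonia (NH₃) > amide anion

Leaving-group ability tracks the stability of the departed species; conjugate-acid pKₐ is the usual yardstick (lower pKₐ → better LG).
molecular nitrogen: no meaningful conjugate acid; N₂ departs as an exceptionally stable neutral molecule
iodide: pKₐ(HI) ≈ -10 — large, highly polarisable; very weak base
trifluoroacetate (CF₃COO⁻): pKₐ(CF₃COOH) ≈ 0.2 — strongly electron-withdrawing CF₃ stabilises the carboxylate
ammonia (NH₃): pKₐ(NH₄⁺) ≈ 9.2
amide anion: pKₐ(NH₃) ≈ 38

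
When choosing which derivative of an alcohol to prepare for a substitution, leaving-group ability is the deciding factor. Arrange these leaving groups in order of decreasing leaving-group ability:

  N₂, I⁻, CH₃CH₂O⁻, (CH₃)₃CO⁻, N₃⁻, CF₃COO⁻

Leaving-group ability tracks the stability of the departed species; conjugate-acid pKₐ is the usual yardstick (lower pKₐ → better LG).
N₂: no meaningful conjugate acid; N₂ departs as an exceptionally stable neutral molecule
I⁻: pKₐ(HI) ≈ -10
CF₃COO⁻: pKₐ(CF₃COOH) ≈ 0.2
N₃⁻: pKₐ(HN₃) ≈ 4.7
CH₃CH₂O⁻: pKₐ(CH₃CH₂OH) ≈ 16
(CH₃)₃CO⁻: pKₐ(t-BuOH) ≈ 18

N₂ > I⁻ > CF₃COO⁻ > N₃⁻ > CH₃CH₂O⁻ > (CH₃)₃CO⁻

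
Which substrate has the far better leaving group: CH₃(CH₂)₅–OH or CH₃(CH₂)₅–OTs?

From CH₃(CH₂)₅–OH the departing group would be OH⁻ (pKₐ(H₂O) ≈ 15.7). Strong base; essentially never leaves without prior activation.
From CH₃(CH₂)₅–OTs the leaving group is OTs⁻ (pKₐ(p-CH₃C₆H₄SO₃H (TsOH)) ≈ -2.8). Resonance-delocalised arenesulfonate.
(In practice CH₃(CH₂)₅–OTs is made from CH₃(CH₂)₅–OH by treatment with TsCl / pyridine, converting the hydroxyl into a tosylate.)

CH₃(CH₂)₅–OTs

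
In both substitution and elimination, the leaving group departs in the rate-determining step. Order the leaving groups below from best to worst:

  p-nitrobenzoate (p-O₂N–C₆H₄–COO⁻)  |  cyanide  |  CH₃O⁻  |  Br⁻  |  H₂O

Br⁻ > H₂O > p-nitrobenzoate (p-O₂N–C₆H₄–COO⁻) > cyanide > CH₃O⁻

Rank by basicity of the departing species: weakest base leaves most easily.
Br⁻: pKₐ(HBr) ≈ -9
H₂O: pKₐ(H₃O⁺) ≈ -1.7 — neutral; leaves from a protonated alcohol (R–OH₂⁺)
p-nitrobenzoate (p-O₂N–C₆H₄–COO⁻): pKₐ(p-nitrobenzoic acid) ≈ 3.4 — electron-withdrawing nitro group stabilises the carboxylate
cyanide: pKₐ(HCN) ≈ 9.2 — sp carbon stabilises the charge somewhat, but still a poor LG
CH₃O⁻: pKₐ(CH₃OH) ≈ 15.5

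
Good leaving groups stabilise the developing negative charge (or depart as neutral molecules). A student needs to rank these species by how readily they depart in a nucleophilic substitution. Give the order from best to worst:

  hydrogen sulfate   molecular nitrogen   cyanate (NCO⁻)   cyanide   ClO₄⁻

molecular nitrogen > ClO₄⁻ > hydrogen sulfate > cyanate (NCO⁻) > cyanide

Leaving-group ability tracks the stability of the departed species; conjugate-acid pKₐ is the usual yardstick (lower pKₐ → better LG).
molecular nitrogen: no meaningful conjugate acid; N₂ departs as an exceptionally stable neutral molecule
ClO₄⁻: pKₐ(HClO₄) ≈ -10
hydrogen sulfate: pKₐ(H₂SO₄) ≈ -3
cyanate (NCO⁻): pKₐ(HOCN) ≈ 3.5
cyanide: pKₐ(HCN) ≈ 9.2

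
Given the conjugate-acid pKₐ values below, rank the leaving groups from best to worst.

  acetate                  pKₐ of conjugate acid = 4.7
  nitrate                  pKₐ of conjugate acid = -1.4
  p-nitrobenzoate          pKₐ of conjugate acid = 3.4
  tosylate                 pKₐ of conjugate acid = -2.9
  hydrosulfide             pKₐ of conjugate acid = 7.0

Lower conjugate-acid pKₐ ⇒ weaker base ⇒ better leaving group.
Sorting by the given values: tosylate (-2.9), nitrate (-1.4), p-nitrobenzoate (3.4), acetate (4.7), hydrosulfide (7.0).

tosylate > nitrate > p-nitrobenzoate > acetate > hydrosulfide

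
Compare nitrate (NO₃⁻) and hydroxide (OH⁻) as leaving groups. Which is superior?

nitrate (NO₃⁻)

nitrate (NO₃⁻) is the better leaving group.
pKₐ(HNO₃) ≈ -1.3 versus pKₐ(H₂O) ≈ 15.7: nitrate (NO₃⁻) is the much weaker base.
Resonance-delocalised over three oxygens.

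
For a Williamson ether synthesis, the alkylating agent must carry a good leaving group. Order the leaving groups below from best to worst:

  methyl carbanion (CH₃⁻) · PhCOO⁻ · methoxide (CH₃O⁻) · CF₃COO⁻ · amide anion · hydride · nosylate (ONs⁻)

A good leaving group is a weak base: the lower the pKₐ of its conjugate acid, the more readily it departs.
nosylate (ONs⁻): pKₐ(p-O₂NC₆H₄SO₃H) ≈ -3.5
CF₃COO⁻: pKₐ(CF₃COOH) ≈ 0.2
PhCOO⁻: pKₐ(C₆H₅COOH) ≈ 4.2
methoxide (CH₃O⁻): pKₐ(CH₃OH) ≈ 15.5
hydride: pKₐ(H₂) ≈ 36
amide anion: pKₐ(NH₃) ≈ 38
methyl carbanion (CH₃⁻): pKₐ(CH₄) ≈ 48

nosylate (ONs⁻) > CF₃COO⁻ > PhCOO⁻ > methoxide (CH₃O⁻) > hydride > amide anion > methyl carbanion (CH₃⁻)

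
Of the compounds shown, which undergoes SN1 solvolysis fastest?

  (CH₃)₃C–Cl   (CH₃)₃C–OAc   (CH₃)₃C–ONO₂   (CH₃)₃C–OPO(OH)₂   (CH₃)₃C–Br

The skeletons are identical, so relative rate is governed entirely by leaving-group ability.
Rank by basicity of the departing species: weakest base leaves most easily.
(CH₃)₃C–Br loses Br⁻: pKₐ(HBr) ≈ -9
(CH₃)₃C–Cl loses Cl⁻: pKₐ(HCl) ≈ -7
(CH₃)₃C–ONO₂ loses NO₃⁻: pKₐ(HNO₃) ≈ -1.3
(CH₃)₃C–OPO(OH)₂ loses H₂PO₄⁻: pKₐ(H₃PO₄) ≈ 2.1
(CH₃)₃C–OAc loses AcO⁻: pKₐ(CH₃COOH) ≈ 4.8

(CH₃)₃C–Br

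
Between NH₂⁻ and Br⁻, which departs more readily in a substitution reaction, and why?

Br⁻ is the better leaving group.
pKₐ(HBr) ≈ -9 versus pKₐ(NH₃) ≈ 38: Br⁻ is the much weaker base.
Weak base; good leaving group.

Br⁻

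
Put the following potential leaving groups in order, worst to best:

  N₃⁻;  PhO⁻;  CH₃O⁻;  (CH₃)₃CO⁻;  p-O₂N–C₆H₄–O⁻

(CH₃)₃CO⁻ < CH₃O⁻ < PhO⁻ < p-O₂N–C₆H₄–O⁻ < N₃⁻

The more stable X⁻ (or X) is on its own — i.e. the weaker a base it is — the better a leaving group it makes.
N₃⁻: pKₐ(HN₃) ≈ 4.7
p-O₂N–C₆H₄–O⁻: pKₐ(p-nitrophenol) ≈ 7.2 — nitro group delocalises the charge; the classic chromogenic LG
PhO⁻: pKₐ(C₆H₅OH (phenol)) ≈ 10 — resonance into the ring helps, but still a poor LG
CH₃O⁻: pKₐ(CH₃OH) ≈ 15.5
(CH₃)₃CO⁻: pKₐ(t-BuOH) ≈ 18 — bulky, strongly basic alkoxide
The question asks for worst first, so the sequence is read in increasing leaving-group ability.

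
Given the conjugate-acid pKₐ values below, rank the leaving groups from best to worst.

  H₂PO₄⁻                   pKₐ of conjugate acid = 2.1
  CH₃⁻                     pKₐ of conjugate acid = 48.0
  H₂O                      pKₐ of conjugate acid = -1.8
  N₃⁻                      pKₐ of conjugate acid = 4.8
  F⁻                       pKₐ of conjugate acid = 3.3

Lower conjugate-acid pKₐ ⇒ weaker base ⇒ better leaving group.
Sorting by the given values: H₂O (-1.8), H₂PO₄⁻ (2.1), F⁻ (3.3), N₃⁻ (4.8), CH₃⁻ (48.0).

H₂O > H₂PO₄⁻ > F⁻ > N₃⁻ > CH₃⁻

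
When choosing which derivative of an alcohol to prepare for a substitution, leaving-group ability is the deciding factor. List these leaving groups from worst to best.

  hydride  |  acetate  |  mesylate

hydride < acetate < mesylate

A good leaving group is a weak base: the lower the pKₐ of its conjugate acid, the more readily it departs.
mesylate: pKₐ(CH₃SO₃H (MsOH)) ≈ -1.9
acetate: pKₐ(CH₃COOH) ≈ 4.8
hydride: pKₐ(H₂) ≈ 36
The question asks for worst first, so the sequence is read in increasing leaving-group ability.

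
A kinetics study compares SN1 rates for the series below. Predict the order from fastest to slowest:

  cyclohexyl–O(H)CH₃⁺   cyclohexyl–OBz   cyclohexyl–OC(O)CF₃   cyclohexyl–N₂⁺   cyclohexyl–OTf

cyclohexyl–N₂⁺ > cyclohexyl–OTf > cyclohexyl–O(H)CH₃⁺ > cyclohexyl–OC(O)CF₃ > cyclohexyl–OBz

With the same alkyl group throughout, only the leaving group differentiates the rates.
Rank by basicity of the departing species: weakest base leaves most easily.
cyclohexyl–N₂⁺ loses N₂: no meaningful conjugate acid; N₂ departs as an exceptionally stable neutral molecule
cyclohexyl–OTf loses OTf⁻: pKₐ(CF₃SO₃H (triflic acid)) ≈ -14
cyclohexyl–O(H)CH₃⁺ loses R'OH: pKₐ(R'OH₂⁺) ≈ -2.4
cyclohexyl–OC(O)CF₃ loses CF₃COO⁻: pKₐ(CF₃COOH) ≈ 0.2
cyclohexyl–OBz loses PhCOO⁻: pKₐ(C₆H₅COOH) ≈ 4.2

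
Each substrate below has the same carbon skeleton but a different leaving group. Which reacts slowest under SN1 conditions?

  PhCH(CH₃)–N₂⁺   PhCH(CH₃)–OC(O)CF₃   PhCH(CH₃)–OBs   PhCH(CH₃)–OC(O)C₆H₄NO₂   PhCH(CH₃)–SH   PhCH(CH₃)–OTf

PhCH(CH₃)–SH

With the same alkyl group throughout, only the leaving group differentiates the rates.
The more stable X⁻ (or X) is on its own — i.e. the weaker a base it is — the better a leaving group it makes.
PhCH(CH₃)–N₂⁺ loses N₂: no meaningful conjugate acid; N₂ departs as an exceptionally stable neutral molecule
PhCH(CH₃)–OTf loses OTf⁻: pKₐ(CF₃SO₃H (triflic acid)) ≈ -14
PhCH(CH₃)–OBs loses OBs⁻: pKₐ(p-BrC₆H₄SO₃H) ≈ -2.8
PhCH(CH₃)–OC(O)CF₃ loses CF₃COO⁻: pKₐ(CF₃COOH) ≈ 0.2
PhCH(CH₃)–OC(O)C₆H₄NO₂ loses p-O₂N–C₆H₄–COO⁻: pKₐ(p-nitrobenzoic acid) ≈ 3.4
PhCH(CH₃)–SH loses HS⁻: pKₐ(H₂S) ≈ 7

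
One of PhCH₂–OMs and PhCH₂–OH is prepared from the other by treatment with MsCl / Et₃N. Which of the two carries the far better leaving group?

From PhCH₂–OH the departing group would be OH⁻ (pKₐ(H₂O) ≈ 15.7). Strong base; essentially never leaves without prior activation.
From PhCH₂–OMs the leaving group is OMs⁻ (pKₐ(CH₃SO₃H (MsOH)) ≈ -1.9). Resonance-delocalised alkanesulfonate.
Treatment with MsCl / Et₃N works by converting the hydroxyl into a mesylate, making PhCH₂–OMs enormously more reactive.

PhCH₂–OMs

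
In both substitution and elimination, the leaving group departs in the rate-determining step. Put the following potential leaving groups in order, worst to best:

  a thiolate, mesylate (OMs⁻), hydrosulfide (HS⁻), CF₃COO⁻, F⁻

a thiolate < hydrosulfide (HS⁻) < F⁻ < CF₃COO⁻ < mesylate (OMs⁻)

Rank by basicity of the departing species: weakest base leaves most easily.
mesylate (OMs⁻): pKₐ(CH₃SO₃H (MsOH)) ≈ -1.9 — resonance-delocalised alkanesulfonate
CF₃COO⁻: pKₐ(CF₃COOH) ≈ 0.2
F⁻: pKₐ(HF) ≈ 3.2 — small and strongly basic; the poor halide leaving group
hydrosulfide (HS⁻): pKₐ(H₂S) ≈ 7 — larger and more polarisable than the oxygen analogue
a thiolate: pKₐ(RSH (a thiol)) ≈ 10.5
The question asks for worst first, so the sequence is read in increasing leaving-group ability.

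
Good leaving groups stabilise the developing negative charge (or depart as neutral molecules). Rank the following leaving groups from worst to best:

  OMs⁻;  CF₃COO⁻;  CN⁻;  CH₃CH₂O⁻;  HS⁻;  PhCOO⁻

CH₃CH₂O⁻ < CN⁻ < HS⁻ < PhCOO⁻ < CF₃COO⁻ < OMs⁻

OMs⁻: pKₐ(CH₃SO₃H (MsOH)) ≈ -1.9
CF₃COO⁻: pKₐ(CF₃COOH) ≈ 0.2 — strongly electron-withdrawing CF₃ stabilises the carboxylate
PhCOO⁻: pKₐ(C₆H₅COOH) ≈ 4.2 — aryl carboxylate
HS⁻: pKₐ(H₂S) ≈ 7 — larger and more polarisable than the oxygen analogue
CN⁻: pKₐ(HCN) ≈ 9.2 — sp carbon stabilises the charge somewhat, but still a poor LG
CH₃CH₂O⁻: pKₐ(CH₃CH₂OH) ≈ 16
Listed from poorest to best leaving group as asked.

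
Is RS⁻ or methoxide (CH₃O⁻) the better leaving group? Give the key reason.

RS⁻ is the better leaving group.
pKₐ(RSH (a thiol)) ≈ 10.5 versus pKₐ(CH₃OH) ≈ 15.5: RS⁻ is the much weaker base.
Moderately basic; rarely leaves without activation.

RS⁻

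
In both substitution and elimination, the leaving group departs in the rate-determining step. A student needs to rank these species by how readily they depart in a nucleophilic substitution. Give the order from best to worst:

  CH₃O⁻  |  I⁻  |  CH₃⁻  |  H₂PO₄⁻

I⁻ > H₂PO₄⁻ > CH₃O⁻ > CH₃⁻

A good leaving group is a weak base: the lower the pKₐ of its conjugate acid, the more readily it departs.
I⁻: pKₐ(HI) ≈ -10 — large, highly polarisable; very weak base
H₂PO₄⁻: pKₐ(H₃PO₄) ≈ 2.1 — moderate base; biological leaving group after further activation
CH₃O⁻: pKₐ(CH₃OH) ≈ 15.5 — strong base; alkoxides do not leave unassisted
CH₃⁻: pKₐ(CH₄) ≈ 48 — unstabilised carbanion; the worst conceivable leaving group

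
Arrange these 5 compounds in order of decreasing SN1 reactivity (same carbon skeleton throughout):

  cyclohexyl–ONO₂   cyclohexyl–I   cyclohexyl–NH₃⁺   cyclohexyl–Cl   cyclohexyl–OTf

cyclohexyl–OTf > cyclohexyl–I > cyclohexyl–Cl > cyclohexyl–ONO₂ > cyclohexyl–NH₃⁺

With the same alkyl group throughout, only the leaving group differentiates the rates.
Leaving-group ability tracks the stability of the departed species; conjugate-acid pKₐ is the usual yardstick (lower pKₐ → better LG).
cyclohexyl–OTf loses OTf⁻: pKₐ(CF₃SO₃H (triflic acid)) ≈ -14
cyclohexyl–I loses I⁻: pKₐ(HI) ≈ -10
cyclohexyl–Cl loses Cl⁻: pKₐ(HCl) ≈ -7
cyclohexyl–ONO₂ loses NO₃⁻: pKₐ(HNO₃) ≈ -1.3
cyclohexyl–NH₃⁺ loses NH₃: pKₐ(NH₄⁺) ≈ 9.2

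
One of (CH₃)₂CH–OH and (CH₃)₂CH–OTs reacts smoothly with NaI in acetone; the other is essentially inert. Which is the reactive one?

(CH₃)₂CH–OTs

From (CH₃)₂CH–OH the departing group would be OH⁻ (pKₐ(H₂O) ≈ 15.7). Strong base; essentially never leaves without prior activation.
From (CH₃)₂CH–OTs the leaving group is OTs⁻ (pKₐ(p-CH₃C₆H₄SO₃H (TsOH)) ≈ -2.8). Resonance-delocalised arenesulfonate.
(In practice (CH₃)₂CH–OTs is made from (CH₃)₂CH–OH by treatment with TsCl / pyridine, converting the hydroxyl into a tosylate.)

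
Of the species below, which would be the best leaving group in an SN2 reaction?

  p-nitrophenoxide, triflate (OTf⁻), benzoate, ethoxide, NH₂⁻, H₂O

triflate (OTf⁻)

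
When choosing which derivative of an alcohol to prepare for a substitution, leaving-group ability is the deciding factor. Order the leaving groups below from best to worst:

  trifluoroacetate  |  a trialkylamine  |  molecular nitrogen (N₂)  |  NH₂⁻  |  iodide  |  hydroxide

The more stable X⁻ (or X) is on its own — i.e. the weaker a base it is — the better a leaving group it makes.
molecular nitrogen (N₂): no meaningful conjugate acid; N₂ departs as an exceptionally stable neutral molecule
iodide: pKₐ(HI) ≈ -10 — large, highly polarisable; very weak base
trifluoroacetate: pKₐ(CF₃COOH) ≈ 0.2
a trialkylamine: pKₐ(R'₃NH⁺) ≈ 10.7
hydroxide: pKₐ(H₂O) ≈ 15.7 — strong base; essentially never leaves without prior activation
NH₂⁻: pKₐ(NH₃) ≈ 38

molecular nitrogen (N₂) > iodide > trifluoroacetate > a trialkylamine > hydroxide > NH₂⁻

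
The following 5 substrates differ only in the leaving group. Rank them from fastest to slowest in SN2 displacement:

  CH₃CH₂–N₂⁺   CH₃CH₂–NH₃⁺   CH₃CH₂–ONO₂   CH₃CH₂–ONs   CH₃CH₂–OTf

Same R in every case — rank the leaving groups.
Rank by basicity of the departing species: weakest base leaves most easily.
CH₃CH₂–N₂⁺ loses N₂: no meaningful conjugate acid; N₂ departs as an exceptionally stable neutral molecule
CH₃CH₂–OTf loses OTf⁻: pKₐ(CF₃SO₃H (triflic acid)) ≈ -14
CH₃CH₂–ONs loses ONs⁻: pKₐ(p-O₂NC₆H₄SO₃H) ≈ -3.5
CH₃CH₂–ONO₂ loses NO₃⁻: pKₐ(HNO₃) ≈ -1.3
CH₃CH₂–NH₃⁺ loses NH₃: pKₐ(NH₄⁺) ≈ 9.2

CH₃CH₂–N₂⁺ > CH₃CH₂–OTf > CH₃CH₂–ONs > CH₃CH₂–ONO₂ > CH₃CH₂–NH₃⁺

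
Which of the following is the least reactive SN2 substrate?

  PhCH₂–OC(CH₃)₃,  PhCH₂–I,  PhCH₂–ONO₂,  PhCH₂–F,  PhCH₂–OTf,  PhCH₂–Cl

PhCH₂–OC(CH₃)₃

Identical carbon frameworks mean the comparison reduces to leaving-group quality.
Leaving-group ability tracks the stability of the departed species; conjugate-acid pKₐ is the usual yardstick (lower pKₐ → better LG).
PhCH₂–OTf loses OTf⁻: pKₐ(CF₃SO₃H (triflic acid)) ≈ -14
PhCH₂–I loses I⁻: pKₐ(HI) ≈ -10
PhCH₂–Cl loses Cl⁻: pKₐ(HCl) ≈ -7
PhCH₂–ONO₂ loses NO₃⁻: pKₐ(HNO₃) ≈ -1.3
PhCH₂–F loses F⁻: pKₐ(HF) ≈ 3.2
PhCH₂–OC(CH₃)₃ loses (CH₃)₃CO⁻: pKₐ(t-BuOH) ≈ 18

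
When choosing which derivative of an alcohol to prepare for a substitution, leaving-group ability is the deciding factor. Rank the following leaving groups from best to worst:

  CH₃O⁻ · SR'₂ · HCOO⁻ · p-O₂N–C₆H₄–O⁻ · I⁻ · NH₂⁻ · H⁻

I⁻ > SR'₂ > HCOO⁻ > p-O₂N–C₆H₄–O⁻ > CH₃O⁻ > H⁻ > NH₂⁻

Leaving-group ability tracks the stability of the departed species; conjugate-acid pKₐ is the usual yardstick (lower pKₐ → better LG).
I⁻: pKₐ(HI) ≈ -10 — large, highly polarisable; very weak base
SR'₂: pKₐ(R'₂SH⁺) ≈ -7 — neutral; leaves from a sulfonium salt (R–SR'₂⁺)
HCOO⁻: pKₐ(HCOOH) ≈ 3.8 — resonance-stabilised carboxylate
p-O₂N–C₆H₄–O⁻: pKₐ(p-nitrophenol) ≈ 7.2 — nitro group delocalises the charge; the classic chromogenic LG
CH₃O⁻: pKₐ(CH₃OH) ≈ 15.5
H⁻: pKₐ(H₂) ≈ 36 — extremely strong base; leaves only in special hydride-transfer contexts
NH₂⁻: pKₐ(NH₃) ≈ 38 — extremely strong base; never a leaving group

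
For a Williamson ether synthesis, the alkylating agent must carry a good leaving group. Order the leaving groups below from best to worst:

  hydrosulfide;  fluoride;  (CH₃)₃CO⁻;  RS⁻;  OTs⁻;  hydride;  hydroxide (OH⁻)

OTs⁻ > fluoride > hydrosulfide > RS⁻ > hydroxide (OH⁻) > (CH₃)₃CO⁻ > hydride

OTs⁻: pKₐ(p-CH₃C₆H₄SO₃H (TsOH)) ≈ -2.8
fluoride: pKₐ(HF) ≈ 3.2
hydrosulfide: pKₐ(H₂S) ≈ 7 — larger and more polarisable than the oxygen analogue
RS⁻: pKₐ(RSH (a thiol)) ≈ 10.5
hydroxide (OH⁻): pKₐ(H₂O) ≈ 15.7 — strong base; essentially never leaves without prior activation
(CH₃)₃CO⁻: pKₐ(t-BuOH) ≈ 18
hydride: pKₐ(H₂) ≈ 36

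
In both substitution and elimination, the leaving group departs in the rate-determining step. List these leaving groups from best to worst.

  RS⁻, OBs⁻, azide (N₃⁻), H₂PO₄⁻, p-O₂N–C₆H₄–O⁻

Leaving-group ability tracks the stability of the departed species; conjugate-acid pKₐ is the usual yardstick (lower pKₐ → better LG).
OBs⁻: pKₐ(p-BrC₆H₄SO₃H) ≈ -2.8 — arenesulfonate with a p-bromo substituent
H₂PO₄⁻: pKₐ(H₃PO₄) ≈ 2.1
azide (N₃⁻): pKₐ(HN₃) ≈ 4.7
p-O₂N–C₆H₄–O⁻: pKₐ(p-nitrophenol) ≈ 7.2
RS⁻: pKₐ(RSH (a thiol)) ≈ 10.5 — moderately basic; rarely leaves without activation

OBs⁻ > H₂PO₄⁻ > azide (N₃⁻) > p-O₂N–C₆H₄–O⁻ > RS⁻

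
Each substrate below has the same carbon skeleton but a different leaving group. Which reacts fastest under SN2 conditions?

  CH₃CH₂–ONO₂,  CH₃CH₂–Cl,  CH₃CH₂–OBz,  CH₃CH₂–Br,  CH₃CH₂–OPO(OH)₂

CH₃CH₂–Br

With the same alkyl group throughout, only the leaving group differentiates the rates.
Leaving-group ability tracks the stability of the departed species; conjugate-acid pKₐ is the usual yardstick (lower pKₐ → better LG).
CH₃CH₂–Br loses Br⁻: pKₐ(HBr) ≈ -9
CH₃CH₂–Cl loses Cl⁻: pKₐ(HCl) ≈ -7
CH₃CH₂–ONO₂ loses NO₃⁻: pKₐ(HNO₃) ≈ -1.3
CH₃CH₂–OPO(OH)₂ loses H₂PO₄⁻: pKₐ(H₃PO₄) ≈ 2.1
CH₃CH₂–OBz loses PhCOO⁻: pKₐ(C₆H₅COOH) ≈ 4.2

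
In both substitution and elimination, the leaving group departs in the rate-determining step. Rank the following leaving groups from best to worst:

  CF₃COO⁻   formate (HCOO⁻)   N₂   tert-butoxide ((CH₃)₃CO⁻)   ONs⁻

Leaving-group ability tracks the stability of the departed species; conjugate-acid pKₐ is the usual yardstick (lower pKₐ → better LG).
N₂: no meaningful conjugate acid; N₂ departs as an exceptionally stable neutral molecule
ONs⁻: pKₐ(p-O₂NC₆H₄SO₃H) ≈ -3.5 — p-nitro group further stabilises the sulfonate
CF₃COO⁻: pKₐ(CF₃COOH) ≈ 0.2 — strongly electron-withdrawing CF₃ stabilises the carboxylate
formate (HCOO⁻): pKₐ(HCOOH) ≈ 3.8 — resonance-stabilised carboxylate
tert-butoxide ((CH₃)₃CO⁻): pKₐ(t-BuOH) ≈ 18 — bulky, strongly basic alkoxide

N₂ > ONs⁻ > CF₃COO⁻ > formate (HCOO⁻) > tert-butoxide ((CH₃)₃CO⁻)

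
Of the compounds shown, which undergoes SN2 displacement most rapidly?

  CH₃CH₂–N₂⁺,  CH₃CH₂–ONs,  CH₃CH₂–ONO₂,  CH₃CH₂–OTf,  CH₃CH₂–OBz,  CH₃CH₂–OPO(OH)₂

CH₃CH₂–N₂⁺

With the same alkyl group throughout, only the leaving group differentiates the rates.
The more stable X⁻ (or X) is on its own — i.e. the weaker a base it is — the better a leaving group it makes.
CH₃CH₂–N₂⁺ loses N₂: no meaningful conjugate acid; N₂ departs as an exceptionally stable neutral molecule
CH₃CH₂–OTf loses OTf⁻: pKₐ(CF₃SO₃H (triflic acid)) ≈ -14
CH₃CH₂–ONs loses ONs⁻: pKₐ(p-O₂NC₆H₄SO₃H) ≈ -3.5
CH₃CH₂–ONO₂ loses NO₃⁻: pKₐ(HNO₃) ≈ -1.3
CH₃CH₂–OPO(OH)₂ loses H₂PO₄⁻: pKₐ(H₃PO₄) ≈ 2.1
CH₃CH₂–OBz loses PhCOO⁻: pKₐ(C₆H₅COOH) ≈ 4.2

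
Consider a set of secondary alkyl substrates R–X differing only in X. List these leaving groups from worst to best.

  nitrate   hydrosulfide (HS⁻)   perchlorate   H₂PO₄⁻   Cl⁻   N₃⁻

perchlorate: pKₐ(HClO₄) ≈ -10 — extremely weak base; rarely used for safety reasons
Cl⁻: pKₐ(HCl) ≈ -7
nitrate: pKₐ(HNO₃) ≈ -1.3
H₂PO₄⁻: pKₐ(H₃PO₄) ≈ 2.1
N₃⁻: pKₐ(HN₃) ≈ 4.7 — linear, resonance-stabilised
hydrosulfide (HS⁻): pKₐ(H₂S) ≈ 7 — larger and more polarisable than the oxygen analogue
Reversing gives the worst-to-best order requested.

hydrosulfide (HS⁻) < N₃⁻ < H₂PO₄⁻ < nitrate < Cl⁻ < perchlorate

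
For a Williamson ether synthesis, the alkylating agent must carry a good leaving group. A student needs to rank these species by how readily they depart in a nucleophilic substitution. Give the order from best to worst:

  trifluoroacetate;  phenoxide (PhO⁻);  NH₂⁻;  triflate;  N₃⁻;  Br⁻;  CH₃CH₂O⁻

triflate > Br⁻ > trifluoroacetate > N₃⁻ > phenoxide (PhO⁻) > CH₃CH₂O⁻ > NH₂⁻

A good leaving group is a weak base: the lower the pKₐ of its conjugate acid, the more readily it departs.
triflate: pKₐ(CF₃SO₃H (triflic acid)) ≈ -14
Br⁻: pKₐ(HBr) ≈ -9
trifluoroacetate: pKₐ(CF₃COOH) ≈ 0.2
N₃⁻: pKₐ(HN₃) ≈ 4.7
phenoxide (PhO⁻): pKₐ(C₆H₅OH (phenol)) ≈ 10
CH₃CH₂O⁻: pKₐ(CH₃CH₂OH) ≈ 16
NH₂⁻: pKₐ(NH₃) ≈ 38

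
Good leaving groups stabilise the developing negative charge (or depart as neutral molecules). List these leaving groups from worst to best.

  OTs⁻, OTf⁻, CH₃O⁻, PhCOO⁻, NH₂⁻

Rank by basicity of the departing species: weakest base leaves most easily.
OTf⁻: pKₐ(CF₃SO₃H (triflic acid)) ≈ -14
OTs⁻: pKₐ(p-CH₃C₆H₄SO₃H (TsOH)) ≈ -2.8
PhCOO⁻: pKₐ(C₆H₅COOH) ≈ 4.2
CH₃O⁻: pKₐ(CH₃OH) ≈ 15.5
NH₂⁻: pKₐ(NH₃) ≈ 38
Listed from poorest to best leaving group as asked.

NH₂⁻ < CH₃O⁻ < PhCOO⁻ < OTs⁻ < OTf⁻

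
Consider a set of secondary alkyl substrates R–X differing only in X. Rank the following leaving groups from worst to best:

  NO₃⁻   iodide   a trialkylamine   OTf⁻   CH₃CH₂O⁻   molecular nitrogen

Leaving-group ability tracks the stability of the departed species; conjugate-acid pKₐ is the usual yardstick (lower pKₐ → better LG).
molecular nitrogen: no meaningful conjugate acid; N₂ departs as an exceptionally stable neutral molecule
OTf⁻: pKₐ(CF₃SO₃H (triflic acid)) ≈ -14
iodide: pKₐ(HI) ≈ -10 — large, highly polarisable; very weak base
NO₃⁻: pKₐ(HNO₃) ≈ -1.3 — resonance-delocalised over three oxygens
a trialkylamine: pKₐ(R'₃NH⁺) ≈ 10.7
CH₃CH₂O⁻: pKₐ(CH₃CH₂OH) ≈ 16
The question asks for worst first, so the sequence is read in increasing leaving-group ability.

CH₃CH₂O⁻ < a trialkylamine < NO₃⁻ < iodide < OTf⁻ < molecular nitrogen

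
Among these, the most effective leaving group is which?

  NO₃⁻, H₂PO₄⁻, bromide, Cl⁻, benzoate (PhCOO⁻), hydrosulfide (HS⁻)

bromide

bromide: pKₐ(HBr) ≈ -9
Cl⁻: pKₐ(HCl) ≈ -7
NO₃⁻: pKₐ(HNO₃) ≈ -1.3
H₂PO₄⁻: pKₐ(H₃PO₄) ≈ 2.1
benzoate (PhCOO⁻): pKₐ(C₆H₅COOH) ≈ 4.2
hydrosulfide (HS⁻): pKₐ(H₂S) ≈ 7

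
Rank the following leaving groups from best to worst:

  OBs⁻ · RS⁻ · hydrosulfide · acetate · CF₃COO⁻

OBs⁻ > CF₃COO⁻ > acetate > hydrosulfide > RS⁻

Rank by basicity of the departing species: weakest base leaves most easily.
OBs⁻: pKₐ(p-BrC₆H₄SO₃H) ≈ -2.8 — arenesulfonate with a p-bromo substituent
CF₃COO⁻: pKₐ(CF₃COOH) ≈ 0.2 — strongly electron-withdrawing CF₃ stabilises the carboxylate
acetate: pKₐ(CH₃COOH) ≈ 4.8
hydrosulfide: pKₐ(H₂S) ≈ 7
RS⁻: pKₐ(RSH (a thiol)) ≈ 10.5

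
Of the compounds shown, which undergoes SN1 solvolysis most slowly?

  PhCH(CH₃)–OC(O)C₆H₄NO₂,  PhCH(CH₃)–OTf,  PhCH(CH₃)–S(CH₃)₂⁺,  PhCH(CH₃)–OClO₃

The skeletons are identical, so relative rate is governed entirely by leaving-group ability.
The more stable X⁻ (or X) is on its own — i.e. the weaker a base it is — the better a leaving group it makes.
PhCH(CH₃)–OTf loses OTf⁻: pKₐ(CF₃SO₃H (triflic acid)) ≈ -14
PhCH(CH₃)–OClO₃ loses ClO₄⁻: pKₐ(HClO₄) ≈ -10
PhCH(CH₃)–S(CH₃)₂⁺ loses SR'₂: pKₐ(R'₂SH⁺) ≈ -7
PhCH(CH₃)–OC(O)C₆H₄NO₂ loses p-O₂N–C₆H₄–COO⁻: pKₐ(p-nitrobenzoic acid) ≈ 3.4

PhCH(CH₃)–OC(O)C₆H₄NO₂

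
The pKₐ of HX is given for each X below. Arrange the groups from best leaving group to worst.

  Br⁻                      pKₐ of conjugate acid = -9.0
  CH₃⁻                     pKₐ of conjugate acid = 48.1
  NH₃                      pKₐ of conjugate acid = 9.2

Br⁻ > NH₃ > CH₃⁻

Lower conjugate-acid pKₐ ⇒ weaker base ⇒ better leaving group.
Sorting by the given values: Br⁻ (-9.0), NH₃ (9.2), CH₃⁻ (48.1).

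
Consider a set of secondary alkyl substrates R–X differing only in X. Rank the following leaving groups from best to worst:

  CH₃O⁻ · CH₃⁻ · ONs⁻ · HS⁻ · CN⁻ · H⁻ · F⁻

ONs⁻: pKₐ(p-O₂NC₆H₄SO₃H) ≈ -3.5 — p-nitro group further stabilises the sulfonate
F⁻: pKₐ(HF) ≈ 3.2 — small and strongly basic; the poor halide leaving group
HS⁻: pKₐ(H₂S) ≈ 7
CN⁻: pKₐ(HCN) ≈ 9.2 — sp carbon stabilises the charge somewhat, but still a poor LG
CH₃O⁻: pKₐ(CH₃OH) ≈ 15.5 — strong base; alkoxides do not leave unassisted
H⁻: pKₐ(H₂) ≈ 36
CH₃⁻: pKₐ(CH₄) ≈ 48 — unstabilised carbanion; the worst conceivable leaving group

ONs⁻ > F⁻ > HS⁻ > CN⁻ > CH₃O⁻ > H⁻ > CH₃⁻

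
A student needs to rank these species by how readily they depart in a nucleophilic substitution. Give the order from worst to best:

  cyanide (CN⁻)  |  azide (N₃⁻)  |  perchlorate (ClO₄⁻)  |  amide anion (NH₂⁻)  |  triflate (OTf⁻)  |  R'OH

amide anion (NH₂⁻) < cyanide (CN⁻) < azide (N₃⁻) < R'OH < perchlorate (ClO₄⁻) < triflate (OTf⁻)

triflate (OTf⁻): pKₐ(CF₃SO₃H (triflic acid)) ≈ -14
perchlorate (ClO₄⁻): pKₐ(HClO₄) ≈ -10
R'OH: pKₐ(R'OH₂⁺) ≈ -2.4
azide (N₃⁻): pKₐ(HN₃) ≈ 4.7
cyanide (CN⁻): pKₐ(HCN) ≈ 9.2
amide anion (NH₂⁻): pKₐ(NH₃) ≈ 38
The question asks for worst first, so the sequence is read in increasing leaving-group ability.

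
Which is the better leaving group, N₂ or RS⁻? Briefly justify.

N₂

N₂ is the better leaving group.
N₂ is the ultimate leaving group — it departs as an exceptionally stable neutral molecule, whereas RS⁻ (pKₐ(RSH (a thiol)) ≈ 10.5) is far more basic.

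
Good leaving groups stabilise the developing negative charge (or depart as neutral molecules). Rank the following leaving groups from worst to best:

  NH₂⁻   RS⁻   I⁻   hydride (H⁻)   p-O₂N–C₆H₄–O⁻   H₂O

Rank by basicity of the departing species: weakest base leaves most easily.
I⁻: pKₐ(HI) ≈ -10
H₂O: pKₐ(H₃O⁺) ≈ -1.7
p-O₂N–C₆H₄–O⁻: pKₐ(p-nitrophenol) ≈ 7.2
RS⁻: pKₐ(RSH (a thiol)) ≈ 10.5
hydride (H⁻): pKₐ(H₂) ≈ 36
NH₂⁻: pKₐ(NH₃) ≈ 38
The question asks for worst first, so the sequence is read in increasing leaving-group ability.

NH₂⁻ < hydride (H⁻) < RS⁻ < p-O₂N–C₆H₄–O⁻ < H₂O < I⁻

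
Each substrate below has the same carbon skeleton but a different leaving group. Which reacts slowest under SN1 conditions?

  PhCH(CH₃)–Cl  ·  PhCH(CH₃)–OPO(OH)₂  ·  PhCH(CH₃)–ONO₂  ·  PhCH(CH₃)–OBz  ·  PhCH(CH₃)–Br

With the same alkyl group throughout, only the leaving group differentiates the rates.
The more stable X⁻ (or X) is on its own — i.e. the weaker a base it is — the better a leaving group it makes.
PhCH(CH₃)–Br loses Br⁻: pKₐ(HBr) ≈ -9
PhCH(CH₃)–Cl loses Cl⁻: pKₐ(HCl) ≈ -7
PhCH(CH₃)–ONO₂ loses NO₃⁻: pKₐ(HNO₃) ≈ -1.3
PhCH(CH₃)–OPO(OH)₂ loses H₂PO₄⁻: pKₐ(H₃PO₄) ≈ 2.1
PhCH(CH₃)–OBz loses PhCOO⁻: pKₐ(C₆H₅COOH) ≈ 4.2

PhCH(CH₃)–OBz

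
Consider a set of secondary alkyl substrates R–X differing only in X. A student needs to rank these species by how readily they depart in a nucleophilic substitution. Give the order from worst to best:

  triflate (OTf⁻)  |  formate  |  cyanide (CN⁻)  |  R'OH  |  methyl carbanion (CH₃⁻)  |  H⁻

methyl carbanion (CH₃⁻) < H⁻ < cyanide (CN⁻) < formate < R'OH < triflate (OTf⁻)

A good leaving group is a weak base: the lower the pKₐ of its conjugate acid, the more readily it departs.
triflate (OTf⁻): pKₐ(CF₃SO₃H (triflic acid)) ≈ -14 — charge spread over three oxygens and a CF₃ group; the premier leaving group in synthesis
R'OH: pKₐ(R'OH₂⁺) ≈ -2.4 — neutral; leaves from a protonated ether (an oxonium ion, R–O(H)R'⁺)
formate: pKₐ(HCOOH) ≈ 3.8
cyanide (CN⁻): pKₐ(HCN) ≈ 9.2
H⁻: pKₐ(H₂) ≈ 36 — extremely strong base; leaves only in special hydride-transfer contexts
methyl carbanion (CH₃⁻): pKₐ(CH₄) ≈ 48
The question asks for worst first, so the sequence is read in increasing leaving-group ability.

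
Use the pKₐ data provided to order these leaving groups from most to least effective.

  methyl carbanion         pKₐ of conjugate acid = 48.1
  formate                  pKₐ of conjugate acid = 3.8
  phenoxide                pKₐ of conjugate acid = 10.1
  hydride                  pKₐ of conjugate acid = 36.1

formate > phenoxide > hydride > methyl carbanion

Lower conjugate-acid pKₐ ⇒ weaker base ⇒ better leaving group.
Sorting by the given values: formate (3.8), phenoxide (10.1), hydride (36.1), methyl carbanion (48.1).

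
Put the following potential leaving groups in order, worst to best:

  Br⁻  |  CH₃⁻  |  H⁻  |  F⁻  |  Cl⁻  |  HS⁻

CH₃⁻ < H⁻ < HS⁻ < F⁻ < Cl⁻ < Br⁻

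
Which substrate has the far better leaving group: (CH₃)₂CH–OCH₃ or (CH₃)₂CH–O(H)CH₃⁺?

From (CH₃)₂CH–OCH₃ the departing group would be CH₃O⁻ (pKₐ(CH₃OH) ≈ 15.5). Strong base; alkoxides do not leave unassisted.
From (CH₃)₂CH–O(H)CH₃⁺ the leaving group is R'OH (pKₐ(R'OH₂⁺) ≈ -2.4). Neutral; leaves from a protonated ether (an oxonium ion, R–O(H)R'⁺).
(In practice (CH₃)₂CH–O(H)CH₃⁺ is made from (CH₃)₂CH–OCH₃ by protonation with concentrated HI, allowing neutral methanol, rather than methoxide, to depart.)

(CH₃)₂CH–O(H)CH₃⁺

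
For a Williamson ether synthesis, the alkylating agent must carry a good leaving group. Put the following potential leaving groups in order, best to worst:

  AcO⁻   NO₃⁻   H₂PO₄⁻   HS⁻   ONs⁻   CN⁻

ONs⁻: pKₐ(p-O₂NC₆H₄SO₃H) ≈ -3.5
NO₃⁻: pKₐ(HNO₃) ≈ -1.3
H₂PO₄⁻: pKₐ(H₃PO₄) ≈ 2.1
AcO⁻: pKₐ(CH₃COOH) ≈ 4.8
HS⁻: pKₐ(H₂S) ≈ 7
CN⁻: pKₐ(HCN) ≈ 9.2

ONs⁻ > NO₃⁻ > H₂PO₄⁻ > AcO⁻ > HS⁻ > CN⁻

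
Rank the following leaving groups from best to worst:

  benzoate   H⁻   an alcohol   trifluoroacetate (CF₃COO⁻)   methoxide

an alcohol > trifluoroacetate (CF₃COO⁻) > benzoate > methoxide > H⁻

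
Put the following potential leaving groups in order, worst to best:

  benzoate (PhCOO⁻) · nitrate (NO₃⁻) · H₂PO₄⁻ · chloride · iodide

iodide: pKₐ(HI) ≈ -10 — large, highly polarisable; very weak base
chloride: pKₐ(HCl) ≈ -7
nitrate (NO₃⁻): pKₐ(HNO₃) ≈ -1.3 — resonance-delocalised over three oxygens
H₂PO₄⁻: pKₐ(H₃PO₄) ≈ 2.1 — moderate base; biological leaving group after further activation
benzoate (PhCOO⁻): pKₐ(C₆H₅COOH) ≈ 4.2 — aryl carboxylate
Listed from poorest to best leaving group as asked.

benzoate (PhCOO⁻) < H₂PO₄⁻ < nitrate (NO₃⁻) < chloride < iodide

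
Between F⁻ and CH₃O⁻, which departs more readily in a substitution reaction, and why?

F⁻ is the better leaving group.
pKₐ(HF) ≈ 3.2 versus pKₐ(CH₃OH) ≈ 15.5: F⁻ is the much weaker base.
Small and strongly basic; the poor halide leaving group.

F⁻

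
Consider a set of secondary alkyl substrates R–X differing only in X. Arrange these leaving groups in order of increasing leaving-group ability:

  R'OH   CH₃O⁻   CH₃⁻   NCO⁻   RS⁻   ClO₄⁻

CH₃⁻ < CH₃O⁻ < RS⁻ < NCO⁻ < R'OH < ClO₄⁻

Rank by basicity of the departing species: weakest base leaves most easily.
ClO₄⁻: pKₐ(HClO₄) ≈ -10
R'OH: pKₐ(R'OH₂⁺) ≈ -2.4 — neutral; leaves from a protonated ether (an oxonium ion, R–O(H)R'⁺)
NCO⁻: pKₐ(HOCN) ≈ 3.5 — resonance between N and O
RS⁻: pKₐ(RSH (a thiol)) ≈ 10.5 — moderately basic; rarely leaves without activation
CH₃O⁻: pKₐ(CH₃OH) ≈ 15.5 — strong base; alkoxides do not leave unassisted
CH₃⁻: pKₐ(CH₄) ≈ 48 — unstabilised carbanion; the worst conceivable leaving group
Listed from poorest to best leaving group as asked.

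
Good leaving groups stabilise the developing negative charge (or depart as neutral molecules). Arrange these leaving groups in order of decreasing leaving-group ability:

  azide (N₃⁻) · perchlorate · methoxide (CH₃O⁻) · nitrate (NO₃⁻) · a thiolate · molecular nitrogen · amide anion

The more stable X⁻ (or X) is on its own — i.e. the weaker a base it is — the better a leaving group it makes.
molecular nitrogen: no meaningful conjugate acid; N₂ departs as an exceptionally stable neutral molecule
perchlorate: pKₐ(HClO₄) ≈ -10
nitrate (NO₃⁻): pKₐ(HNO₃) ≈ -1.3
azide (N₃⁻): pKₐ(HN₃) ≈ 4.7
a thiolate: pKₐ(RSH (a thiol)) ≈ 10.5
methoxide (CH₃O⁻): pKₐ(CH₃OH) ≈ 15.5
amide anion: pKₐ(NH₃) ≈ 38

molecular nitrogen > perchlorate > nitrate (NO₃⁻) > azide (N₃⁻) > a thiolate > methoxide (CH₃O⁻) > amide anion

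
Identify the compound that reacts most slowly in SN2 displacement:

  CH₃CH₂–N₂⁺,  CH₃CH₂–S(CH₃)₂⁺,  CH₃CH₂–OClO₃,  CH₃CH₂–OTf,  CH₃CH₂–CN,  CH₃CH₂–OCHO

Same R in every case — rank the leaving groups.
A good leaving group is a weak base: the lower the pKₐ of its conjugate acid, the more readily it departs.
CH₃CH₂–N₂⁺ loses N₂: no meaningful conjugate acid; N₂ departs as an exceptionally stable neutral molecule
CH₃CH₂–OTf loses OTf⁻: pKₐ(CF₃SO₃H (triflic acid)) ≈ -14
CH₃CH₂–OClO₃ loses ClO₄⁻: pKₐ(HClO₄) ≈ -10
CH₃CH₂–S(CH₃)₂⁺ loses SR'₂: pKₐ(R'₂SH⁺) ≈ -7
CH₃CH₂–OCHO loses HCOO⁻: pKₐ(HCOOH) ≈ 3.8
CH₃CH₂–CN loses CN⁻: pKₐ(HCN) ≈ 9.2

CH₃CH₂–CN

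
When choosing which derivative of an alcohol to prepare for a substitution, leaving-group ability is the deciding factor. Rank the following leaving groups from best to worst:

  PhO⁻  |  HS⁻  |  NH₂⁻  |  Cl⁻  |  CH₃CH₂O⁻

Cl⁻ > HS⁻ > PhO⁻ > CH₃CH₂O⁻ > NH₂⁻

Leaving-group ability tracks the stability of the departed species; conjugate-acid pKₐ is the usual yardstick (lower pKₐ → better LG).
Cl⁻: pKₐ(HCl) ≈ -7
HS⁻: pKₐ(H₂S) ≈ 7 — larger and more polarisable than the oxygen analogue
PhO⁻: pKₐ(C₆H₅OH (phenol)) ≈ 10 — resonance into the ring helps, but still a poor LG
CH₃CH₂O⁻: pKₐ(CH₃CH₂OH) ≈ 16
NH₂⁻: pKₐ(NH₃) ≈ 38 — extremely strong base; never a leaving group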